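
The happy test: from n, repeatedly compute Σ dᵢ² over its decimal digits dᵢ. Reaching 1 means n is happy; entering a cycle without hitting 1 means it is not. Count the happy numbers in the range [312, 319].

312: 312 → 14 → 17 → 50 → 25 → 29 → 85 → 89 → 145 → 42 → 20 → 4 → 16 → 37 → 58 → 89  — not happy
313: 313 → 19 → 82 → 68 → 100 → 1  — happy
314: 314 → 26 → 40 → 16 → 37 → 58 → 89 → 145 → 42 → 20 → 4 → 16  — not happy
315: 315 → 35 → 34 → 25 → 29 → 85 → 89 → 145 → 42 → 20 → 4 → 16 → 37 → 58 → 89  — not happy
316: 316 → 46 → 52 → 29 → 85 → 89 → 145 → 42 → 20 → 4 → 16 → 37 → 58 → 89  — not happy
317: 317 → 59 → 106 → 37 → 58 → 89 → 145 → 42 → 20 → 4 → 16 → 37  — not happy
318: 318 → 74 → 65 → 61 → 37 → 58 → 89 → 145 → 42 → 20 → 4 → 16 → 37  — not happy
319: 319 → 91 → 82 → 68 → 100 → 1  — happy
happy: 313, 319

2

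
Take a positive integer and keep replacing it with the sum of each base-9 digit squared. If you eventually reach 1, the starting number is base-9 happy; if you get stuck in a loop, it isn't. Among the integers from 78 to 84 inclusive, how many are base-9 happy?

1

78: 78 → 100 → 6 → 36 → 16 → 50 → 50  — not base-9 happy
79: 79 → 113 → 35 → 73 → 65 → 53 → 89 → 65  — not base-9 happy
80: 80 → 128 → 30 → 18 → 4 → 16 → 50 → 50  — not base-9 happy
81: 81 → 1  — base-9 happy
82: 82 → 2 → 4 → 16 → 50 → 50  — not base-9 happy
83: 83 → 5 → 25 → 53 → 89 → 65 → 53  — not base-9 happy
84: 84 → 10 → 2 → 4 → 16 → 50 → 50  — not base-9 happy
base-9 happy: 81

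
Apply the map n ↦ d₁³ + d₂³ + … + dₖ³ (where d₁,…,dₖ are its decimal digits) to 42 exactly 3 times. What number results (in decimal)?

42 → 4³ + 2³ = 64 + 8 = 72
72 → 7³ + 2³ = 343 + 8 = 351
351 → 3³ + 5³ + 1³ = 27 + 125 + 1 = 153

153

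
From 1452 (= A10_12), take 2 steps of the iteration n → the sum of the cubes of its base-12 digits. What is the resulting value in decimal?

1672

1452 = (10,1,0)_12 → 1001
1001 = (6,11,5)_12 → 1672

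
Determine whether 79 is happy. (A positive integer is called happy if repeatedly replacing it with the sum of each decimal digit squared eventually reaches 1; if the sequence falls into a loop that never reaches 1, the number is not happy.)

79 → 7² + 9² = 130
130 → 1² + 3² + 0² = 10
10 → 1² + 0² = 1  — reached 1.

happy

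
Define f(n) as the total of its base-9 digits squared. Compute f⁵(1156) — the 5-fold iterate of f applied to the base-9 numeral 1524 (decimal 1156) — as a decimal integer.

68

1156 = (1,5,2,4)_9 → 1² + 5² + 2² + 4² = 1 + 25 + 4 + 16 = 46
46 = (5,1)_9 → 5² + 1² = 25 + 1 = 26
26 = (2,8)_9 → 2² + 8² = 4 + 64 = 68
68 = (7,5)_9 → 7² + 5² = 49 + 25 = 74
74 = (8,2)_9 → 8² + 2² = 64 + 4 = 68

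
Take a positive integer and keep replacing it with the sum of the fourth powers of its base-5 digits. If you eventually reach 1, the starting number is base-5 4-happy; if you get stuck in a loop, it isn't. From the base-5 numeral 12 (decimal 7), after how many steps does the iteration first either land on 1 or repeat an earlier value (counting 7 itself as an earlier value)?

7 = (1,2)_5 → 17
17 = (3,2)_5 → 97
97 = (3,4,2)_5 → 353
353 = (2,4,0,3)_5 → 353  — 353 repeats.
That took 4 steps.

4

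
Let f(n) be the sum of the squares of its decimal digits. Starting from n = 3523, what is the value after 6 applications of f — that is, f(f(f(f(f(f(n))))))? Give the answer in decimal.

3523 → 3² + 5² + 2² + 3² = 47
47 → 4² + 7² = 65
65 → 6² + 5² = 61
61 → 6² + 1² = 37
37 → 3² + 7² = 58
58 → 5² + 8² = 89

89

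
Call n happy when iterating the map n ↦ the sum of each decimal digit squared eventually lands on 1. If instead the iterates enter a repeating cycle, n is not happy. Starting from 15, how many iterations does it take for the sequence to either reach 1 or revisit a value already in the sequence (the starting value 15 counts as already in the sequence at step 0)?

15 → 1² + 5² = 1 + 25 = 26
26 → 2² + 6² = 4 + 36 = 40
40 → 4² + 0² = 16 + 0 = 16
16 → 1² + 6² = 1 + 36 = 37
37 → 3² + 7² = 9 + 49 = 58
58 → 5² + 8² = 25 + 64 = 89
89 → 8² + 9² = 64 + 81 = 145
145 → 1² + 4² + 5² = 1 + 16 + 25 = 42
42 → 4² + 2² = 16 + 4 = 20
20 → 2² + 0² = 4 + 0 = 4
4 → 4² = 16  — 16 repeats.
That took 11 steps.

11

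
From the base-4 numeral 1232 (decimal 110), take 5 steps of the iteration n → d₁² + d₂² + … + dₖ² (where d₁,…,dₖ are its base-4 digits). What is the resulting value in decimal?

1

110 = (1,2,3,2)_4 → 1² + 2² + 3² + 2² = 18
18 = (1,0,2)_4 → 1² + 0² + 2² = 5
5 = (1,1)_4 → 1² + 1² = 2
2 = (2)_4 → 2² = 4
4 = (1,0)_4 → 1² + 0² = 1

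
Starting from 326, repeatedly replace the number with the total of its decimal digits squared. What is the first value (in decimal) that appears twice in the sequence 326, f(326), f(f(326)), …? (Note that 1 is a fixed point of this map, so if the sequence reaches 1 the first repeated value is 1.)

1

326 → 49
49 → 97
97 → 130
130 → 10
10 → 1  — reached the fixed point 1.
1 → 1, so 1 is the first repeated value.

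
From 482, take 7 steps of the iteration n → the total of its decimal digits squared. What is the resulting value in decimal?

482 → 4² + 8² + 2² = 16 + 64 + 4 = 84
84 → 8² + 4² = 64 + 16 = 80
80 → 8² + 0² = 64 + 0 = 64
64 → 6² + 4² = 36 + 16 = 52
52 → 5² + 2² = 25 + 4 = 29
29 → 2² + 9² = 4 + 81 = 85
85 → 8² + 5² = 64 + 25 = 89

89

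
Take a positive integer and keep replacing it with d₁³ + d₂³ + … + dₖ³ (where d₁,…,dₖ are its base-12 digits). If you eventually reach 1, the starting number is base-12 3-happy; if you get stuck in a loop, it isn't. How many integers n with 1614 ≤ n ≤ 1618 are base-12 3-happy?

3

1614: 1614 → 1555 → 2072 → 585 → 793 → 342 → 288 → 8 → 512 → 755 → 1464 → 1008 → 343 → 415 → 1351 → 1136 → 1855 → 1344 → 793  (repeats 793)
1615: 1615 → 1682 → 1851 → 1028 → 856 → 1520 → 1728 → 1  (reaches 1)
1616: 1616 → 1851 → 1028 → 856 → 1520 → 1728 → 1  (reaches 1)
1617: 1617 → 2068 → 137 → 1456 → 1065 → 1136 → 1855 → 1344 → 793 → 342 → 288 → 8 → 512 → 755 → 1464 → 1008 → 343 → 415 → 1351 → 1136  (repeats 1136)
1618: 1618 → 2339 → 1404 → 1458 → 1217 → 762 → 368 → 736 → 190 → 1028 → 856 → 1520 → 1728 → 1  (reaches 1)
base-12 3-happy: 1615, 1616, 1618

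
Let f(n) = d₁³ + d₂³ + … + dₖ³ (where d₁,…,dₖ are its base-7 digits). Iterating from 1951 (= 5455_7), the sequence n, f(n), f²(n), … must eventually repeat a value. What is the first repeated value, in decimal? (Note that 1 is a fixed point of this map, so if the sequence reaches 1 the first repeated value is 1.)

1951 = (5,4,5,5)_7 → 5³ + 4³ + 5³ + 5³ = 439
439 = (1,1,6,5)_7 → 1³ + 1³ + 6³ + 5³ = 343
343 = (1,0,0,0)_7 → 1³ + 0³ + 0³ + 0³ = 1  — reached the fixed point 1.
1 → 1, so 1 is the first repeated value.

1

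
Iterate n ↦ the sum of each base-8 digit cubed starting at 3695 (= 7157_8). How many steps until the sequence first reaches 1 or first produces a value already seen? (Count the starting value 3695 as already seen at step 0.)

13

3695 = (7,1,5,7)_8 → 7³ + 1³ + 5³ + 7³ = 343 + 1 + 125 + 343 = 812
812 = (1,4,5,4)_8 → 1³ + 4³ + 5³ + 4³ = 1 + 64 + 125 + 64 = 254
254 = (3,7,6)_8 → 3³ + 7³ + 6³ = 27 + 343 + 216 = 586
586 = (1,1,1,2)_8 → 1³ + 1³ + 1³ + 2³ = 1 + 1 + 1 + 8 = 11
11 = (1,3)_8 → 1³ + 3³ = 1 + 27 = 28
28 = (3,4)_8 → 3³ + 4³ = 27 + 64 = 91
91 = (1,3,3)_8 → 1³ + 3³ + 3³ = 1 + 27 + 27 = 55
55 = (6,7)_8 → 6³ + 7³ = 216 + 343 = 559
559 = (1,0,5,7)_8 → 1³ + 0³ + 5³ + 7³ = 1 + 0 + 125 + 343 = 469
469 = (7,2,5)_8 → 7³ + 2³ + 5³ = 343 + 8 + 125 = 476
476 = (7,3,4)_8 → 7³ + 3³ + 4³ = 343 + 27 + 64 = 434
434 = (6,6,2)_8 → 6³ + 6³ + 2³ = 216 + 216 + 8 = 440
440 = (6,7,0)_8 → 6³ + 7³ + 0³ = 216 + 343 + 0 = 559  — 559 repeats.
That took 13 steps.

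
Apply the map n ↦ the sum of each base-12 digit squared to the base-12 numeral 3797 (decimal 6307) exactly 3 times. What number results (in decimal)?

40

6307 = (3,7,9,7)_12 → 188
188 = (1,3,8)_12 → 74
74 = (6,2)_12 → 40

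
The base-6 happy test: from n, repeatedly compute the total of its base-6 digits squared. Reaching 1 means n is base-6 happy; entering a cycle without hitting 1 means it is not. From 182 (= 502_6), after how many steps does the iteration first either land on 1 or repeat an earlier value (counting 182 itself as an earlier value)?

9

182 = (5,0,2)_6 → 5² + 0² + 2² = 29
29 = (4,5)_6 → 4² + 5² = 41
41 = (1,0,5)_6 → 1² + 0² + 5² = 26
26 = (4,2)_6 → 4² + 2² = 20
20 = (3,2)_6 → 3² + 2² = 13
13 = (2,1)_6 → 2² + 1² = 5
5 = (5)_6 → 5² = 25
25 = (4,1)_6 → 4² + 1² = 17
17 = (2,5)_6 → 2² + 5² = 29  — 29 repeats.
That took 9 steps.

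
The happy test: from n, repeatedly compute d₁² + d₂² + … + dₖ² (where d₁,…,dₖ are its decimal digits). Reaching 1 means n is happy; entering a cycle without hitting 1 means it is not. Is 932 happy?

932 → 9² + 3² + 2² = 94
94 → 9² + 4² = 97
97 → 9² + 7² = 130
130 → 1² + 3² + 0² = 10
10 → 1² + 0² = 1  — reached 1.

happy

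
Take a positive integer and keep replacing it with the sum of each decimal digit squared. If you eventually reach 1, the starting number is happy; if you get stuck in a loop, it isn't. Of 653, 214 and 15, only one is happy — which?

653: 653 → 70 → 49 → 97 → 130 → 10 → 1  — reaches 1 (happy)
214: 214 → 21 → 5 → 25 → 29 → 85 → 89 → 145 → 42 → 20 → 4 → 16 → 37 → 58 → 89  — repeats 89 (not happy)
15: 15 → 26 → 40 → 16 → 37 → 58 → 89 → 145 → 42 → 20 → 4 → 16  — repeats 16 (not happy)

653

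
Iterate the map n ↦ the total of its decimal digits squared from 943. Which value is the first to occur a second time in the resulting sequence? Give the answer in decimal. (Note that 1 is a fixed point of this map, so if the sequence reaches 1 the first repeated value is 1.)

943 → 9² + 4² + 3² = 106
106 → 1² + 0² + 6² = 37
37 → 3² + 7² = 58
58 → 5² + 8² = 89
89 → 8² + 9² = 145
145 → 1² + 4² + 5² = 42
42 → 4² + 2² = 20
20 → 2² + 0² = 4
4 → 4² = 16
16 → 1² + 6² = 37  — 37 already appeared earlier.

37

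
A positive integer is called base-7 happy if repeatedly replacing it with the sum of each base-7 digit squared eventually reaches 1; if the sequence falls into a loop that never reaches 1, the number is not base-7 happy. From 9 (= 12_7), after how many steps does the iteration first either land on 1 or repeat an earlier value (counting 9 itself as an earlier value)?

3

9 = (1,2)_7 → 5
5 = (5)_7 → 25
25 = (3,4)_7 → 25  — 25 repeats.
That took 3 steps.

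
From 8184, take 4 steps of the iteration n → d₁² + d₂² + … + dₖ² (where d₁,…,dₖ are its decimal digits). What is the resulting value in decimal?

4

8184 → 8² + 1² + 8² + 4² = 64 + 1 + 64 + 16 = 145
145 → 1² + 4² + 5² = 1 + 16 + 25 = 42
42 → 4² + 2² = 16 + 4 = 20
20 → 2² + 0² = 4 + 0 = 4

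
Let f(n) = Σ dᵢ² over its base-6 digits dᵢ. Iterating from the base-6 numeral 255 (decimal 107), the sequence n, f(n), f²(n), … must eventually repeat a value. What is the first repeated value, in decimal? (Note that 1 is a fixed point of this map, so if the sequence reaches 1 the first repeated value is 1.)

17

107 = (2,5,5)_6 → 2² + 5² + 5² = 54
54 = (1,3,0)_6 → 1² + 3² + 0² = 10
10 = (1,4)_6 → 1² + 4² = 17
17 = (2,5)_6 → 2² + 5² = 29
29 = (4,5)_6 → 4² + 5² = 41
41 = (1,0,5)_6 → 1² + 0² + 5² = 26
26 = (4,2)_6 → 4² + 2² = 20
20 = (3,2)_6 → 3² + 2² = 13
13 = (2,1)_6 → 2² + 1² = 5
5 = (5)_6 → 5² = 25
25 = (4,1)_6 → 4² + 1² = 17  — 17 already appeared earlier.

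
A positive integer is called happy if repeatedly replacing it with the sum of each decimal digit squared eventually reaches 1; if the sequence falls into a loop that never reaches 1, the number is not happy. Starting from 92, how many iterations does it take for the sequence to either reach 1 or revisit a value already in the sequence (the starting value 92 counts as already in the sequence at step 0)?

10

92 → 9² + 2² = 81 + 4 = 85
85 → 8² + 5² = 64 + 25 = 89
89 → 8² + 9² = 64 + 81 = 145
145 → 1² + 4² + 5² = 1 + 16 + 25 = 42
42 → 4² + 2² = 16 + 4 = 20
20 → 2² + 0² = 4 + 0 = 4
4 → 4² = 16
16 → 1² + 6² = 1 + 36 = 37
37 → 3² + 7² = 9 + 49 = 58
58 → 5² + 8² = 25 + 64 = 89  — 89 repeats.
That took 10 steps.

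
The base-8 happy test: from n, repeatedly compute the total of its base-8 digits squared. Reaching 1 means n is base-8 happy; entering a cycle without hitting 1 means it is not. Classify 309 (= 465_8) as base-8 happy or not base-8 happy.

309 = (4,6,5)_8 → 4² + 6² + 5² = 77
77 = (1,1,5)_8 → 1² + 1² + 5² = 27
27 = (3,3)_8 → 3² + 3² = 18
18 = (2,2)_8 → 2² + 2² = 8
8 = (1,0)_8 → 1² + 0² = 1  — reached 1.

base-8 happy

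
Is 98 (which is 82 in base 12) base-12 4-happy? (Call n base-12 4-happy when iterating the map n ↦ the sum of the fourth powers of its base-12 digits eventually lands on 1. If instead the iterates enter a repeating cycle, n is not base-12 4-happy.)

not base-12 4-happy

98 = (8,2)_12 → 8⁴ + 2⁴ = 4096 + 16 = 4112
4112 = (2,4,6,8)_12 → 2⁴ + 4⁴ + 6⁴ + 8⁴ = 16 + 256 + 1296 + 4096 = 5664
5664 = (3,3,4,0)_12 → 3⁴ + 3⁴ + 4⁴ + 0⁴ = 81 + 81 + 256 + 0 = 418
418 = (2,10,10)_12 → 2⁴ + 10⁴ + 10⁴ = 16 + 10000 + 10000 = 20016
20016 = (11,7,0,0)_12 → 11⁴ + 7⁴ + 0⁴ + 0⁴ = 14641 + 2401 + 0 + 0 = 17042
17042 = (9,10,4,2)_12 → 9⁴ + 10⁴ + 4⁴ + 2⁴ = 6561 + 10000 + 256 + 16 = 16833
16833 = (9,8,10,9)_12 → 9⁴ + 8⁴ + 10⁴ + 9⁴ = 6561 + 4096 + 10000 + 6561 = 27218
27218 = (1,3,9,0,2)_12 → 1⁴ + 3⁴ + 9⁴ + 0⁴ + 2⁴ = 1 + 81 + 6561 + 0 + 16 = 6659
6659 = (3,10,2,11)_12 → 3⁴ + 10⁴ + 2⁴ + 11⁴ = 81 + 10000 + 16 + 14641 = 24738
24738 = (1,2,3,9,6)_12 → 1⁴ + 2⁴ + 3⁴ + 9⁴ + 6⁴ = 1 + 16 + 81 + 6561 + 1296 = 7955
7955 = (4,7,2,11)_12 → 4⁴ + 7⁴ + 2⁴ + 11⁴ = 256 + 2401 + 16 + 14641 = 17314
17314 = (10,0,2,10)_12 → 10⁴ + 0⁴ + 2⁴ + 10⁴ = 10000 + 0 + 16 + 10000 = 20016  — 20016 already seen; the sequence cycles without reaching 1.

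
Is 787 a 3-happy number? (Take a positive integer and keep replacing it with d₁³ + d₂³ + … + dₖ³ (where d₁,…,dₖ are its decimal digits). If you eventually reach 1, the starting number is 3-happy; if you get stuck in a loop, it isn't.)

787 → 7³ + 8³ + 7³ = 343 + 512 + 343 = 1198
1198 → 1³ + 1³ + 9³ + 8³ = 1 + 1 + 729 + 512 = 1243
1243 → 1³ + 2³ + 4³ + 3³ = 1 + 8 + 64 + 27 = 100
100 → 1³ + 0³ + 0³ = 1 + 0 + 0 = 1  — reached 1.

3-happy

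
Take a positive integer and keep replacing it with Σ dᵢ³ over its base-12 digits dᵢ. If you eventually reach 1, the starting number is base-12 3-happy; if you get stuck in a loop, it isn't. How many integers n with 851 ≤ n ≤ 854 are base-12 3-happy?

851: 851 → 2456 → 638 → 197 → 190 → 1028 → 856 → 1520 → 1728 → 1  (reaches 1)
852: 852 → 1456 → 1065 → 1136 → 1855 → 1344 → 793 → 342 → 288 → 8 → 512 → 755 → 1464 → 1008 → 343 → 415 → 1351 → 1136  (repeats 1136)
853: 853 → 1457 → 1126 → 2072 → 585 → 793 → 342 → 288 → 8 → 512 → 755 → 1464 → 1008 → 343 → 415 → 1351 → 1136 → 1855 → 1344 → 793  (repeats 793)
854: 854 → 1464 → 1008 → 343 → 415 → 1351 → 1136 → 1855 → 1344 → 793 → 342 → 288 → 8 → 512 → 755 → 1464  (repeats 1464)
base-12 3-happy: 851

1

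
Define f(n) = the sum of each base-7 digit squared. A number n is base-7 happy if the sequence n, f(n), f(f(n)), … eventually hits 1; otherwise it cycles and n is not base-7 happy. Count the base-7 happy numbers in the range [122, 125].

122: 122 → 22 → 10 → 10  — not base-7 happy
123: 123 → 29 → 17 → 13 → 37 → 29  — not base-7 happy
124: 124 → 38 → 34 → 52 → 10 → 10  — not base-7 happy
125: 125 → 49 → 1  — base-7 happy
base-7 happy: 125

1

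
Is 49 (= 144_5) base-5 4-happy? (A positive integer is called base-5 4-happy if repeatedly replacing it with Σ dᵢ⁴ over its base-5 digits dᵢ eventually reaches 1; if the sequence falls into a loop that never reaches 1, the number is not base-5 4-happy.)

49 = (1,4,4)_5 → 1⁴ + 4⁴ + 4⁴ = 1 + 256 + 256 = 513
513 = (4,0,2,3)_5 → 4⁴ + 0⁴ + 2⁴ + 3⁴ = 256 + 0 + 16 + 81 = 353
353 = (2,4,0,3)_5 → 2⁴ + 4⁴ + 0⁴ + 3⁴ = 16 + 256 + 0 + 81 = 353  — 353 already seen; the sequence cycles without reaching 1.

not base-5 4-happy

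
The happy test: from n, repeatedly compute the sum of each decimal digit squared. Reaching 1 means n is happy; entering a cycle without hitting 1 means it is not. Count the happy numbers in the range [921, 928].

921: 921 → 86 → 100 → 1  (reaches 1)
922: 922 → 89 → 145 → 42 → 20 → 4 → 16 → 37 → 58 → 89  (repeats 89)
923: 923 → 94 → 97 → 130 → 10 → 1  (reaches 1)
924: 924 → 101 → 2 → 4 → 16 → 37 → 58 → 89 → 145 → 42 → 20 → 4  (repeats 4)
925: 925 → 110 → 2 → 4 → 16 → 37 → 58 → 89 → 145 → 42 → 20 → 4  (repeats 4)
926: 926 → 121 → 6 → 36 → 45 → 41 → 17 → 50 → 25 → 29 → 85 → 89 → 145 → 42 → 20 → 4 → 16 → 37 → 58 → 89  (repeats 89)
927: 927 → 134 → 26 → 40 → 16 → 37 → 58 → 89 → 145 → 42 → 20 → 4 → 16  (repeats 16)
928: 928 → 149 → 98 → 145 → 42 → 20 → 4 → 16 → 37 → 58 → 89 → 145  (repeats 145)
happy: 921, 923

2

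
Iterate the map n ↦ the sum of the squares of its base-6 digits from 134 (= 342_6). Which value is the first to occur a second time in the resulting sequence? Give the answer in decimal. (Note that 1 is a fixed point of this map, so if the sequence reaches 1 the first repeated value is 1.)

134 = (3,4,2)_6 → 3² + 4² + 2² = 9 + 16 + 4 = 29
29 = (4,5)_6 → 4² + 5² = 16 + 25 = 41
41 = (1,0,5)_6 → 1² + 0² + 5² = 1 + 0 + 25 = 26
26 = (4,2)_6 → 4² + 2² = 16 + 4 = 20
20 = (3,2)_6 → 3² + 2² = 9 + 4 = 13
13 = (2,1)_6 → 2² + 1² = 4 + 1 = 5
5 = (5)_6 → 5² = 25
25 = (4,1)_6 → 4² + 1² = 16 + 1 = 17
17 = (2,5)_6 → 2² + 5² = 4 + 25 = 29  — 29 already appeared earlier.

29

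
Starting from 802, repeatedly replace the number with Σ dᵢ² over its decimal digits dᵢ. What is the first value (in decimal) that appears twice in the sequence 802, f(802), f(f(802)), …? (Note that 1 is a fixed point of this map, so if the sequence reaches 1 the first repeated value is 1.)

1

802 → 68
68 → 100
100 → 1  — reached the fixed point 1.
1 → 1, so 1 is the first repeated value.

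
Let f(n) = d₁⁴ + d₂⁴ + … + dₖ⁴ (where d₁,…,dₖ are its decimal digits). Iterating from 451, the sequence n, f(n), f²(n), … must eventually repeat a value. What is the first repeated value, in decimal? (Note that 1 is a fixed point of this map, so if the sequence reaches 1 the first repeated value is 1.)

8208

451 → 882
882 → 8208
8208 → 8208  — 8208 already appeared earlier.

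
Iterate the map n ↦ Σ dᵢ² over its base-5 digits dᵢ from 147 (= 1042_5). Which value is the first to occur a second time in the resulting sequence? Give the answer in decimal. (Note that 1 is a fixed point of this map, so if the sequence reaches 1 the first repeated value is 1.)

147 = (1,0,4,2)_5 → 1² + 0² + 4² + 2² = 21
21 = (4,1)_5 → 4² + 1² = 17
17 = (3,2)_5 → 3² + 2² = 13
13 = (2,3)_5 → 2² + 3² = 13  — 13 already appeared earlier.

13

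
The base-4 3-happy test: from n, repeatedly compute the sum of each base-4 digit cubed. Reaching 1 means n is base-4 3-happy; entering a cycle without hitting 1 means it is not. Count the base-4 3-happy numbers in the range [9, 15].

9: 9 → 9  — not base-4 3-happy
10: 10 → 16 → 1  — base-4 3-happy
11: 11 → 35 → 35  — not base-4 3-happy
12: 12 → 27 → 36 → 9 → 9  — not base-4 3-happy
13: 13 → 28 → 28  — not base-4 3-happy
14: 14 → 35 → 35  — not base-4 3-happy
15: 15 → 54 → 36 → 9 → 9  — not base-4 3-happy
base-4 3-happy: 10

1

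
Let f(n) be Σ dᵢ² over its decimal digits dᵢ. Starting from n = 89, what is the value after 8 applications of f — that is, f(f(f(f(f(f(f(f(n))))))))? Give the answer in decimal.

89

89 → 8² + 9² = 64 + 81 = 145
145 → 1² + 4² + 5² = 1 + 16 + 25 = 42
42 → 4² + 2² = 16 + 4 = 20
20 → 2² + 0² = 4 + 0 = 4
4 → 4² = 16
16 → 1² + 6² = 1 + 36 = 37
37 → 3² + 7² = 9 + 49 = 58
58 → 5² + 8² = 25 + 64 = 89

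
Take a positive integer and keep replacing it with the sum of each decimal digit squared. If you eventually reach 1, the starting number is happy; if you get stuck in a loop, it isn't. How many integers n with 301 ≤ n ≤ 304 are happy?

301: 301 → 10 → 1  — happy
302: 302 → 13 → 10 → 1  — happy
303: 303 → 18 → 65 → 61 → 37 → 58 → 89 → 145 → 42 → 20 → 4 → 16 → 37  — not happy
304: 304 → 25 → 29 → 85 → 89 → 145 → 42 → 20 → 4 → 16 → 37 → 58 → 89  — not happy
happy: 301, 302

2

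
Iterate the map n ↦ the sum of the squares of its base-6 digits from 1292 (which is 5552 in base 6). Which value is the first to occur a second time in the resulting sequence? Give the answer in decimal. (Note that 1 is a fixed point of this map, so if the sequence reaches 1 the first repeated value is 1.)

1

1292 = (5,5,5,2)_6 → 5² + 5² + 5² + 2² = 79
79 = (2,1,1)_6 → 2² + 1² + 1² = 6
6 = (1,0)_6 → 1² + 0² = 1  — reached the fixed point 1.
1 → 1, so 1 is the first repeated value.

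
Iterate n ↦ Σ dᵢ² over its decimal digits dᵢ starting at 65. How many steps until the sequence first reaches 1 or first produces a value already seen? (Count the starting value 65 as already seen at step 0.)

65 → 6² + 5² = 36 + 25 = 61
61 → 6² + 1² = 36 + 1 = 37
37 → 3² + 7² = 9 + 49 = 58
58 → 5² + 8² = 25 + 64 = 89
89 → 8² + 9² = 64 + 81 = 145
145 → 1² + 4² + 5² = 1 + 16 + 25 = 42
42 → 4² + 2² = 16 + 4 = 20
20 → 2² + 0² = 4 + 0 = 4
4 → 4² = 16
16 → 1² + 6² = 1 + 36 = 37  — 37 repeats.
That took 10 steps.

10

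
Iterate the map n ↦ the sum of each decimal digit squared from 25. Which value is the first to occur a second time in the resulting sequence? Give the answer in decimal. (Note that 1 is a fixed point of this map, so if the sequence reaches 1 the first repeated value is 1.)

89

25 → 2² + 5² = 4 + 25 = 29
29 → 2² + 9² = 4 + 81 = 85
85 → 8² + 5² = 64 + 25 = 89
89 → 8² + 9² = 64 + 81 = 145
145 → 1² + 4² + 5² = 1 + 16 + 25 = 42
42 → 4² + 2² = 16 + 4 = 20
20 → 2² + 0² = 4 + 0 = 4
4 → 4² = 16
16 → 1² + 6² = 1 + 36 = 37
37 → 3² + 7² = 9 + 49 = 58
58 → 5² + 8² = 25 + 64 = 89  — 89 already appeared earlier.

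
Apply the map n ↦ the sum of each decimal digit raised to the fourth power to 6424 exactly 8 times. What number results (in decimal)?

3169

6424 → 1824
1824 → 4369
4369 → 8194
8194 → 10914
10914 → 6819
6819 → 11954
11954 → 7444
7444 → 3169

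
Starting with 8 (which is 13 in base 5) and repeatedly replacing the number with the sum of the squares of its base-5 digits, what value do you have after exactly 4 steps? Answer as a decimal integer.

8 = (1,3)_5 → 1² + 3² = 1 + 9 = 10
10 = (2,0)_5 → 2² + 0² = 4 + 0 = 4
4 = (4)_5 → 4² = 16
16 = (3,1)_5 → 3² + 1² = 9 + 1 = 10

10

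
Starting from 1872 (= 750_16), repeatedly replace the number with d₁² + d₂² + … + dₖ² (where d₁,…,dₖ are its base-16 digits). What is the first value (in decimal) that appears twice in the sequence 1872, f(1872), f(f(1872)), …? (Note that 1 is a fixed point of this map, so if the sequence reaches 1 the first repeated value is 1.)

1872 = (7,5,0)_16 → 74
74 = (4,10)_16 → 116
116 = (7,4)_16 → 65
65 = (4,1)_16 → 17
17 = (1,1)_16 → 2
2 = (2)_16 → 4
4 = (4)_16 → 16
16 = (1,0)_16 → 1  — reached the fixed point 1.
1 → 1, so 1 is the first repeated value.

1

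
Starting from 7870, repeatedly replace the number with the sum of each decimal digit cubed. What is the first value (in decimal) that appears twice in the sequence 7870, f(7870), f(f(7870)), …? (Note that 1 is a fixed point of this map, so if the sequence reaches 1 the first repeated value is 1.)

1

7870 → 7³ + 8³ + 7³ + 0³ = 343 + 512 + 343 + 0 = 1198
1198 → 1³ + 1³ + 9³ + 8³ = 1 + 1 + 729 + 512 = 1243
1243 → 1³ + 2³ + 4³ + 3³ = 1 + 8 + 64 + 27 = 100
100 → 1³ + 0³ + 0³ = 1 + 0 + 0 = 1  — reached the fixed point 1.
1 → 1, so 1 is the first repeated value.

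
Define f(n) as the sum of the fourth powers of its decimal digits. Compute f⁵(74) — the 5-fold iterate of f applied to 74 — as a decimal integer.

4179

74 → 7⁴ + 4⁴ = 2657
2657 → 2⁴ + 6⁴ + 5⁴ + 7⁴ = 4338
4338 → 4⁴ + 3⁴ + 3⁴ + 8⁴ = 4514
4514 → 4⁴ + 5⁴ + 1⁴ + 4⁴ = 1138
1138 → 1⁴ + 1⁴ + 3⁴ + 8⁴ = 4179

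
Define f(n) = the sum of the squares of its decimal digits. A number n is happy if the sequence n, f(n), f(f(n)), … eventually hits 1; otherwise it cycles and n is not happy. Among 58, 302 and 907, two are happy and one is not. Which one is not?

58

58: 58 → 89 → 145 → 42 → 20 → 4 → 16 → 37 → 58  — repeats 58 (not happy)
302: 302 → 13 → 10 → 1  — reaches 1 (happy)
907: 907 → 130 → 10 → 1  — reaches 1 (happy)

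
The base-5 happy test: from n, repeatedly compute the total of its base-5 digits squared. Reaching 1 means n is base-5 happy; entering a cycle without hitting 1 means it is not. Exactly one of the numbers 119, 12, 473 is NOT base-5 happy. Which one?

119: 119 → 41 → 11 → 5 → 1  — reaches 1 (base-5 happy)
12: 12 → 8 → 10 → 4 → 16 → 10  — repeats 10 (not base-5 happy)
473: 473 → 43 → 19 → 25 → 1  — reaches 1 (base-5 happy)

12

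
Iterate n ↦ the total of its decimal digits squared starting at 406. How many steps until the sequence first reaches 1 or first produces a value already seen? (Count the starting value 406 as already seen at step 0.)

406 → 4² + 0² + 6² = 52
52 → 5² + 2² = 29
29 → 2² + 9² = 85
85 → 8² + 5² = 89
89 → 8² + 9² = 145
145 → 1² + 4² + 5² = 42
42 → 4² + 2² = 20
20 → 2² + 0² = 4
4 → 4² = 16
16 → 1² + 6² = 37
37 → 3² + 7² = 58
58 → 5² + 8² = 89  — 89 repeats.
That took 12 steps.

12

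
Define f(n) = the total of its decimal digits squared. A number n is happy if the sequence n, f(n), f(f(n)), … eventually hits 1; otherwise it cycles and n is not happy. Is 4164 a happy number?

4164 → 4² + 1² + 6² + 4² = 16 + 1 + 36 + 16 = 69
69 → 6² + 9² = 36 + 81 = 117
117 → 1² + 1² + 7² = 1 + 1 + 49 = 51
51 → 5² + 1² = 25 + 1 = 26
26 → 2² + 6² = 4 + 36 = 40
40 → 4² + 0² = 16 + 0 = 16
16 → 1² + 6² = 1 + 36 = 37
37 → 3² + 7² = 9 + 49 = 58
58 → 5² + 8² = 25 + 64 = 89
89 → 8² + 9² = 64 + 81 = 145
145 → 1² + 4² + 5² = 1 + 16 + 25 = 42
42 → 4² + 2² = 16 + 4 = 20
20 → 2² + 0² = 4 + 0 = 4
4 → 4² = 16  — 16 already seen; the sequence cycles without reaching 1.

not happy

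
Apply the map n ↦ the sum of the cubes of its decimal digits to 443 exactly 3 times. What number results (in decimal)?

134

443 → 4³ + 4³ + 3³ = 155
155 → 1³ + 5³ + 5³ = 251
251 → 2³ + 5³ + 1³ = 134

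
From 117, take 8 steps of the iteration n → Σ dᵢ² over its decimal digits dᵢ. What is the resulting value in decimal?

145

117 → 1² + 1² + 7² = 1 + 1 + 49 = 51
51 → 5² + 1² = 25 + 1 = 26
26 → 2² + 6² = 4 + 36 = 40
40 → 4² + 0² = 16 + 0 = 16
16 → 1² + 6² = 1 + 36 = 37
37 → 3² + 7² = 9 + 49 = 58
58 → 5² + 8² = 25 + 64 = 89
89 → 8² + 9² = 64 + 81 = 145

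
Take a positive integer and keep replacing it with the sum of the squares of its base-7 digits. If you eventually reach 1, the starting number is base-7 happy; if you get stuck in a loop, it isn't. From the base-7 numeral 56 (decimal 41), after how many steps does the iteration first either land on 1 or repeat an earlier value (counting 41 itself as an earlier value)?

4

41 = (5,6)_7 → 61
61 = (1,1,5)_7 → 27
27 = (3,6)_7 → 45
45 = (6,3)_7 → 45  — 45 repeats.
That took 4 steps.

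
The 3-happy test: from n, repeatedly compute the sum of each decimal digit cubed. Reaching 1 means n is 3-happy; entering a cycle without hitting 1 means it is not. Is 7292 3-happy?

7292 → 7³ + 2³ + 9³ + 2³ = 343 + 8 + 729 + 8 = 1088
1088 → 1³ + 0³ + 8³ + 8³ = 1 + 0 + 512 + 512 = 1025
1025 → 1³ + 0³ + 2³ + 5³ = 1 + 0 + 8 + 125 = 134
134 → 1³ + 3³ + 4³ = 1 + 27 + 64 = 92
92 → 9³ + 2³ = 729 + 8 = 737
737 → 7³ + 3³ + 7³ = 343 + 27 + 343 = 713
713 → 7³ + 1³ + 3³ = 343 + 1 + 27 = 371
371 → 3³ + 7³ + 1³ = 27 + 343 + 1 = 371  — 371 already seen; the sequence cycles without reaching 1.

not 3-happy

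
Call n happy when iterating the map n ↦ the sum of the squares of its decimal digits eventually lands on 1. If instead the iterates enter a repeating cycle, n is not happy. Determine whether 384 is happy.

384 → 3² + 8² + 4² = 89
89 → 8² + 9² = 145
145 → 1² + 4² + 5² = 42
42 → 4² + 2² = 20
20 → 2² + 0² = 4
4 → 4² = 16
16 → 1² + 6² = 37
37 → 3² + 7² = 58
58 → 5² + 8² = 89  — 89 already seen; the sequence cycles without reaching 1.

not happy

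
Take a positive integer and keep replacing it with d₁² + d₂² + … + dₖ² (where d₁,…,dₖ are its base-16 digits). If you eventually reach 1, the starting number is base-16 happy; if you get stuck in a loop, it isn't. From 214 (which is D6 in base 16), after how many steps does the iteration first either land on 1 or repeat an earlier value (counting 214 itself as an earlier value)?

214 = (13,6)_16 → 13² + 6² = 169 + 36 = 205
205 = (12,13)_16 → 12² + 13² = 144 + 169 = 313
313 = (1,3,9)_16 → 1² + 3² + 9² = 1 + 9 + 81 = 91
91 = (5,11)_16 → 5² + 11² = 25 + 121 = 146
146 = (9,2)_16 → 9² + 2² = 81 + 4 = 85
85 = (5,5)_16 → 5² + 5² = 25 + 25 = 50
50 = (3,2)_16 → 3² + 2² = 9 + 4 = 13
13 = (13)_16 → 13² = 169
169 = (10,9)_16 → 10² + 9² = 100 + 81 = 181
181 = (11,5)_16 → 11² + 5² = 121 + 25 = 146  — 146 repeats.
That took 10 steps.

10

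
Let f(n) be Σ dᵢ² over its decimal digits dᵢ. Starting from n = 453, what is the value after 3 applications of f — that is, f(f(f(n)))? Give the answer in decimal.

453 → 4² + 5² + 3² = 50
50 → 5² + 0² = 25
25 → 2² + 5² = 29

29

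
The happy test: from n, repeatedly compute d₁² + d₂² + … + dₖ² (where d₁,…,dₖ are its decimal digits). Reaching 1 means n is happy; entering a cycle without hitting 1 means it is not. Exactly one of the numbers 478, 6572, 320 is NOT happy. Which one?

478: 478 → 129 → 86 → 100 → 1  — reaches 1 (happy)
6572: 6572 → 114 → 18 → 65 → 61 → 37 → 58 → 89 → 145 → 42 → 20 → 4 → 16 → 37  — repeats 37 (not happy)
320: 320 → 13 → 10 → 1  — reaches 1 (happy)

6572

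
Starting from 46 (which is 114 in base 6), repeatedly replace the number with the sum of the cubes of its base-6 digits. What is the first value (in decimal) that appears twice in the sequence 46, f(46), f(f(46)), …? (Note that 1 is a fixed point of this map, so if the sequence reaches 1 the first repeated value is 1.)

28

46 = (1,1,4)_6 → 1³ + 1³ + 4³ = 66
66 = (1,5,0)_6 → 1³ + 5³ + 0³ = 126
126 = (3,3,0)_6 → 3³ + 3³ + 0³ = 54
54 = (1,3,0)_6 → 1³ + 3³ + 0³ = 28
28 = (4,4)_6 → 4³ + 4³ = 128
128 = (3,3,2)_6 → 3³ + 3³ + 2³ = 62
62 = (1,4,2)_6 → 1³ + 4³ + 2³ = 73
73 = (2,0,1)_6 → 2³ + 0³ + 1³ = 9
9 = (1,3)_6 → 1³ + 3³ = 28  — 28 already appeared earlier.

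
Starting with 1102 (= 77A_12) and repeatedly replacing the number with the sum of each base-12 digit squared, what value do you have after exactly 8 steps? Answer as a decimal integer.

66

1102 = (7,7,10)_12 → 7² + 7² + 10² = 198
198 = (1,4,6)_12 → 1² + 4² + 6² = 53
53 = (4,5)_12 → 4² + 5² = 41
41 = (3,5)_12 → 3² + 5² = 34
34 = (2,10)_12 → 2² + 10² = 104
104 = (8,8)_12 → 8² + 8² = 128
128 = (10,8)_12 → 10² + 8² = 164
164 = (1,1,8)_12 → 1² + 1² + 8² = 66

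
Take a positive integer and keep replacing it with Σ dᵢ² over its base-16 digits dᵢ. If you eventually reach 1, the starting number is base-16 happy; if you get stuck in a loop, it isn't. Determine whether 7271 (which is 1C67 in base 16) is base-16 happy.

base-16 happy

7271 = (1,12,6,7)_16 → 1² + 12² + 6² + 7² = 1 + 144 + 36 + 49 = 230
230 = (14,6)_16 → 14² + 6² = 196 + 36 = 232
232 = (14,8)_16 → 14² + 8² = 196 + 64 = 260
260 = (1,0,4)_16 → 1² + 0² + 4² = 1 + 0 + 16 = 17
17 = (1,1)_16 → 1² + 1² = 1 + 1 = 2
2 = (2)_16 → 2² = 4
4 = (4)_16 → 4² = 16
16 = (1,0)_16 → 1² + 0² = 1 + 0 = 1  — reached 1.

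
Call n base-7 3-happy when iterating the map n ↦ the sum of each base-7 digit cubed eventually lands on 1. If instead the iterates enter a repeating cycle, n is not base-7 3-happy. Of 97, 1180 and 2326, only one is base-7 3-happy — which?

97: 97 → 433 → 343 → 1  — reaches 1 (base-7 3-happy)
1180: 1180 → 118 → 232 → 190 → 244 → 496 → 244  — repeats 244 (not base-7 3-happy)
2326: 2326 → 376 → 190 → 244 → 496 → 244  — repeats 244 (not base-7 3-happy)

97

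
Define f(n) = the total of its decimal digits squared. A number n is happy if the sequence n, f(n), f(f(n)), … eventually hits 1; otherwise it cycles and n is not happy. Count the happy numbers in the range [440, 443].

440: 440 → 32 → 13 → 10 → 1  — happy
441: 441 → 33 → 18 → 65 → 61 → 37 → 58 → 89 → 145 → 42 → 20 → 4 → 16 → 37  — not happy
442: 442 → 36 → 45 → 41 → 17 → 50 → 25 → 29 → 85 → 89 → 145 → 42 → 20 → 4 → 16 → 37 → 58 → 89  — not happy
443: 443 → 41 → 17 → 50 → 25 → 29 → 85 → 89 → 145 → 42 → 20 → 4 → 16 → 37 → 58 → 89  — not happy
happy: 440

1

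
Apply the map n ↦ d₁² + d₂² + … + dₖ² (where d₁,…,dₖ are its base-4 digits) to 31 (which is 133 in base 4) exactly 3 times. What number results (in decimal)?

8

31 = (1,3,3)_4 → 1² + 3² + 3² = 1 + 9 + 9 = 19
19 = (1,0,3)_4 → 1² + 0² + 3² = 1 + 0 + 9 = 10
10 = (2,2)_4 → 2² + 2² = 4 + 4 = 8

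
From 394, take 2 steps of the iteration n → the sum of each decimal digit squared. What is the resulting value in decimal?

37

394 → 3² + 9² + 4² = 9 + 81 + 16 = 106
106 → 1² + 0² + 6² = 1 + 0 + 36 = 37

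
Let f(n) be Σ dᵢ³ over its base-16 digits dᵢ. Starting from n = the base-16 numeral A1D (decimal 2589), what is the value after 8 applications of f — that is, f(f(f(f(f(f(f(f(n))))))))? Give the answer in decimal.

36

2589 = (10,1,13)_16 → 3198
3198 = (12,7,14)_16 → 4815
4815 = (1,2,12,15)_16 → 5112
5112 = (1,3,15,8)_16 → 3915
3915 = (15,4,11)_16 → 4770
4770 = (1,2,10,2)_16 → 1017
1017 = (3,15,9)_16 → 4131
4131 = (1,0,2,3)_16 → 36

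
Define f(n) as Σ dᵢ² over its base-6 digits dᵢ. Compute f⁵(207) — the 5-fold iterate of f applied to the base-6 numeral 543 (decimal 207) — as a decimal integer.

207 = (5,4,3)_6 → 5² + 4² + 3² = 50
50 = (1,2,2)_6 → 1² + 2² + 2² = 9
9 = (1,3)_6 → 1² + 3² = 10
10 = (1,4)_6 → 1² + 4² = 17
17 = (2,5)_6 → 2² + 5² = 29

29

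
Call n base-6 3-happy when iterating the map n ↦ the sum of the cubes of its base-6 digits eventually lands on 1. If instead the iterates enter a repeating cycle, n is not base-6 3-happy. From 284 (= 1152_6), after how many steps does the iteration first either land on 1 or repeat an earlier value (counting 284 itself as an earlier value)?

9

284 = (1,1,5,2)_6 → 1³ + 1³ + 5³ + 2³ = 135
135 = (3,4,3)_6 → 3³ + 4³ + 3³ = 118
118 = (3,1,4)_6 → 3³ + 1³ + 4³ = 92
92 = (2,3,2)_6 → 2³ + 3³ + 2³ = 43
43 = (1,1,1)_6 → 1³ + 1³ + 1³ = 3
3 = (3)_6 → 3³ = 27
27 = (4,3)_6 → 4³ + 3³ = 91
91 = (2,3,1)_6 → 2³ + 3³ + 1³ = 36
36 = (1,0,0)_6 → 1³ + 0³ + 0³ = 1  — reached 1.
That took 9 steps.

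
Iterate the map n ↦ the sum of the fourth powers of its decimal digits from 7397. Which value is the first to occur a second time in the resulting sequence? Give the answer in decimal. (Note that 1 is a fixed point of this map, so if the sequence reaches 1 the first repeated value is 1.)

13139

7397 → 11444
11444 → 770
770 → 4802
4802 → 4368
4368 → 5729
5729 → 9603
9603 → 7938
7938 → 13139
13139 → 6725
6725 → 4338
4338 → 4514
4514 → 1138
1138 → 4179
4179 → 9219
9219 → 13139  — 13139 already appeared earlier.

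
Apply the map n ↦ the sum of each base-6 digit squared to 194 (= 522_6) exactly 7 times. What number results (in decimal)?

5

194 = (5,2,2)_6 → 5² + 2² + 2² = 33
33 = (5,3)_6 → 5² + 3² = 34
34 = (5,4)_6 → 5² + 4² = 41
41 = (1,0,5)_6 → 1² + 0² + 5² = 26
26 = (4,2)_6 → 4² + 2² = 20
20 = (3,2)_6 → 3² + 2² = 13
13 = (2,1)_6 → 2² + 1² = 5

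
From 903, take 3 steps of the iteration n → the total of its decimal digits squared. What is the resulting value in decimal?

903 → 9² + 0² + 3² = 81 + 0 + 9 = 90
90 → 9² + 0² = 81 + 0 = 81
81 → 8² + 1² = 64 + 1 = 65

65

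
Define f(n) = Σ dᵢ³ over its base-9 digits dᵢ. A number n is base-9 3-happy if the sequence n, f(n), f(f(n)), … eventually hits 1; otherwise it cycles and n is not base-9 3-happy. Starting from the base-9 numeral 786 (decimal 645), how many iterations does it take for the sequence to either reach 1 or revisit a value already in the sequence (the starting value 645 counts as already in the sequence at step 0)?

6

645 = (7,8,6)_9 → 1071
1071 = (1,4,2,0)_9 → 73
73 = (8,1)_9 → 513
513 = (6,3,0)_9 → 243
243 = (3,0,0)_9 → 27
27 = (3,0)_9 → 27  — 27 repeats.
That took 6 steps.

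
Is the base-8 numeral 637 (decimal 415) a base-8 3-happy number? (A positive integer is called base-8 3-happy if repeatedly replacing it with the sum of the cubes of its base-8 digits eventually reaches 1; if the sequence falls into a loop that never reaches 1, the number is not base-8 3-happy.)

not base-8 3-happy

415 = (6,3,7)_8 → 6³ + 3³ + 7³ = 216 + 27 + 343 = 586
586 = (1,1,1,2)_8 → 1³ + 1³ + 1³ + 2³ = 1 + 1 + 1 + 8 = 11
11 = (1,3)_8 → 1³ + 3³ = 1 + 27 = 28
28 = (3,4)_8 → 3³ + 4³ = 27 + 64 = 91
91 = (1,3,3)_8 → 1³ + 3³ + 3³ = 1 + 27 + 27 = 55
55 = (6,7)_8 → 6³ + 7³ = 216 + 343 = 559
559 = (1,0,5,7)_8 → 1³ + 0³ + 5³ + 7³ = 1 + 0 + 125 + 343 = 469
469 = (7,2,5)_8 → 7³ + 2³ + 5³ = 343 + 8 + 125 = 476
476 = (7,3,4)_8 → 7³ + 3³ + 4³ = 343 + 27 + 64 = 434
434 = (6,6,2)_8 → 6³ + 6³ + 2³ = 216 + 216 + 8 = 440
440 = (6,7,0)_8 → 6³ + 7³ + 0³ = 216 + 343 + 0 = 559  — 559 already seen; the sequence cycles without reaching 1.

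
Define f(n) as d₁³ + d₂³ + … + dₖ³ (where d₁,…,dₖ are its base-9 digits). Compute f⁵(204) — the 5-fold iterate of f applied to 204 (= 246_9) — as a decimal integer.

204 = (2,4,6)_9 → 288
288 = (3,5,0)_9 → 152
152 = (1,7,8)_9 → 856
856 = (1,1,5,1)_9 → 128
128 = (1,5,2)_9 → 134

134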